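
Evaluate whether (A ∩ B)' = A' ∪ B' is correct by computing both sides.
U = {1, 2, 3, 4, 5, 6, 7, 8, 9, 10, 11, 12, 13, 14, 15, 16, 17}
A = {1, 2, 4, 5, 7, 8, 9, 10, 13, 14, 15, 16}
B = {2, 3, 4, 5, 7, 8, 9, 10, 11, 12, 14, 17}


LHS: A ∩ B = {2, 4, 5, 7, 8, 9, 10, 14}
(A ∩ B)' = U \ (A ∩ B) = {1, 3, 6, 11, 12, 13, 15, 16, 17}
A' = {3, 6, 11, 12, 17}, B' = {1, 6, 13, 15, 16}
Claimed RHS: A' ∪ B' = {1, 3, 6, 11, 12, 13, 15, 16, 17}
Identity is VALID: LHS = RHS = {1, 3, 6, 11, 12, 13, 15, 16, 17} ✓

Identity is valid. (A ∩ B)' = A' ∪ B' = {1, 3, 6, 11, 12, 13, 15, 16, 17}


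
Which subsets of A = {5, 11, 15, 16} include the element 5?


A subset of A contains 5 iff the remaining 3 elements form any subset of A \ {5}.
Count: 2^(n-1) = 2^3 = 8
Subsets containing 5: {5}, {5, 11}, {5, 15}, {5, 16}, {5, 11, 15}, {5, 11, 16}, {5, 15, 16}, {5, 11, 15, 16}

Subsets containing 5 (8 total): {5}, {5, 11}, {5, 15}, {5, 16}, {5, 11, 15}, {5, 11, 16}, {5, 15, 16}, {5, 11, 15, 16}


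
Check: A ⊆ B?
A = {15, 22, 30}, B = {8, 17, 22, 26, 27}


A ⊆ B means every element of A is in B.
Elements in A not in B: {15, 30}
So A ⊄ B.

No, A ⊄ B


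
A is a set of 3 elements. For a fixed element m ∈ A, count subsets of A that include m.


Subsets of A containing m correspond to subsets of A \ {m}, which has 2 elements.
Count = 2^(n-1) = 2^2
= 4

Number of subsets containing m = 4


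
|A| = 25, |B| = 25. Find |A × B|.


|A × B| = |A| × |B|
= 25 × 25
= 625

|A × B| = 625


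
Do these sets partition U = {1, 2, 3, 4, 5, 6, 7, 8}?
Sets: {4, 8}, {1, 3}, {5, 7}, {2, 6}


A partition requires: (1) non-empty parts, (2) pairwise disjoint, (3) union = U
Parts: {4, 8}, {1, 3}, {5, 7}, {2, 6}
Union of parts: {1, 2, 3, 4, 5, 6, 7, 8}
U = {1, 2, 3, 4, 5, 6, 7, 8}
All non-empty? True
Pairwise disjoint? True
Covers U? True

Yes, valid partition


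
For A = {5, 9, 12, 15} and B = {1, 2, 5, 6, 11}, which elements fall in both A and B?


A = {5, 9, 12, 15}
B = {1, 2, 5, 6, 11}
Region: in both A and B
Elements: {5}

Elements in both A and B: {5}


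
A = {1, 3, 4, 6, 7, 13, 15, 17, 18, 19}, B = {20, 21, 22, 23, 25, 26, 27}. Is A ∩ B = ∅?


Disjoint means A ∩ B = ∅.
A ∩ B = ∅
A ∩ B = ∅, so A and B are disjoint.

Yes, A and B are disjoint


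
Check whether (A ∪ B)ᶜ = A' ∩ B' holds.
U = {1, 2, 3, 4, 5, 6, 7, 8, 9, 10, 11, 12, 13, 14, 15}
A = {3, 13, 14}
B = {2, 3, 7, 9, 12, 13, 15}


LHS: A ∪ B = {2, 3, 7, 9, 12, 13, 14, 15}
(A ∪ B)' = U \ (A ∪ B) = {1, 4, 5, 6, 8, 10, 11}
A' = {1, 2, 4, 5, 6, 7, 8, 9, 10, 11, 12, 15}, B' = {1, 4, 5, 6, 8, 10, 11, 14}
Claimed RHS: A' ∩ B' = {1, 4, 5, 6, 8, 10, 11}
Identity is VALID: LHS = RHS = {1, 4, 5, 6, 8, 10, 11} ✓

Identity is valid. (A ∪ B)' = A' ∩ B' = {1, 4, 5, 6, 8, 10, 11}


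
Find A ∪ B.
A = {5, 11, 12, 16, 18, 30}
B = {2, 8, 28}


A ∪ B = all elements in A or B (or both)
A = {5, 11, 12, 16, 18, 30}
B = {2, 8, 28}
A ∪ B = {2, 5, 8, 11, 12, 16, 18, 28, 30}

A ∪ B = {2, 5, 8, 11, 12, 16, 18, 28, 30}


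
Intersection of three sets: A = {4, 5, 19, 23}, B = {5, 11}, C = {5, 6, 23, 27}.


A ∩ B = {5}
(A ∩ B) ∩ C = {5}

A ∩ B ∩ C = {5}


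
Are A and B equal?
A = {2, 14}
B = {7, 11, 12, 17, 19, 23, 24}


Two sets are equal iff they have exactly the same elements.
A = {2, 14}
B = {7, 11, 12, 17, 19, 23, 24}
Differences: {2, 7, 11, 12, 14, 17, 19, 23, 24}
A ≠ B

No, A ≠ B


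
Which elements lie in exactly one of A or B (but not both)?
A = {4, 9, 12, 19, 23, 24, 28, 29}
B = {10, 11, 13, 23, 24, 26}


A △ B = (A \ B) ∪ (B \ A) = elements in exactly one of A or B
A \ B = {4, 9, 12, 19, 28, 29}
B \ A = {10, 11, 13, 26}
A △ B = {4, 9, 10, 11, 12, 13, 19, 26, 28, 29}

A △ B = {4, 9, 10, 11, 12, 13, 19, 26, 28, 29}


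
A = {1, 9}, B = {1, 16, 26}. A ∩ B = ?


A ∩ B = elements in both A and B
A = {1, 9}
B = {1, 16, 26}
A ∩ B = {1}

A ∩ B = {1}


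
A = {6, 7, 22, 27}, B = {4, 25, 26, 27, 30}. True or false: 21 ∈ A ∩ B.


A = {6, 7, 22, 27}, B = {4, 25, 26, 27, 30}
A ∩ B = elements in both A and B
A ∩ B = {27}
Checking if 21 ∈ A ∩ B
21 is not in A ∩ B → False

21 ∉ A ∩ B


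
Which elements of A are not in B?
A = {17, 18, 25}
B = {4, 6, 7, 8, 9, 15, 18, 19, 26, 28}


A \ B = elements in A but not in B
A = {17, 18, 25}
B = {4, 6, 7, 8, 9, 15, 18, 19, 26, 28}
Remove from A any elements in B
A \ B = {17, 25}

A \ B = {17, 25}


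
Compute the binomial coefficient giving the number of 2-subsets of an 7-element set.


C(n,k) = n! / (k!(n-k)!)
C(7,2) = 7! / (2!5!)
= 21

C(7,2) = 21


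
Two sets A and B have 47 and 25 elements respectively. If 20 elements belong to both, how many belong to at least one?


|A ∪ B| = |A| + |B| - |A ∩ B|
= 47 + 25 - 20
= 52

|A ∪ B| = 52


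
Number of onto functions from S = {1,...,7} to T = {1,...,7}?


n = |S| = 7, k = |T| = 7. Surjections via inclusion-exclusion:
S(n,k) = Σ(-1)^i × C(k,i) × (k-i)^n, i=0 to k
i=0: (-1)^0×C(7,0)×7^7 = 823543
i=1: (-1)^1×C(7,1)×6^7 = -1959552
i=2: (-1)^2×C(7,2)×5^7 = 1640625
i=3: (-1)^3×C(7,3)×4^7 = -573440
i=4: (-1)^4×C(7,4)×3^7 = 76545
i=5: (-1)^5×C(7,5)×2^7 = -2688
i=6: (-1)^6×C(7,6)×1^7 = 7
i=7: (-1)^7×C(7,7)×0^7 = 0
Total = 5040

Number of surjections = 5040


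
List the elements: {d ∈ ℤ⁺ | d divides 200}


Checking each candidate:
Condition: positive divisors of 200
Result = {1, 2, 4, 5, 8, 10, 20, 25, 40, 50, 100, 200}

{1, 2, 4, 5, 8, 10, 20, 25, 40, 50, 100, 200}


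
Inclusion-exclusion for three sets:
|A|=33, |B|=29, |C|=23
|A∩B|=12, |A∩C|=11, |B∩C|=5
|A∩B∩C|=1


|A∪B∪C| = |A|+|B|+|C| - |A∩B|-|A∩C|-|B∩C| + |A∩B∩C|
= 33+29+23 - 12-11-5 + 1
= 85 - 28 + 1
= 58

|A ∪ B ∪ C| = 58


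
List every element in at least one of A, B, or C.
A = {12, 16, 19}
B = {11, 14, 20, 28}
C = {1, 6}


A ∪ B = {11, 12, 14, 16, 19, 20, 28}
(A ∪ B) ∪ C = {1, 6, 11, 12, 14, 16, 19, 20, 28}

A ∪ B ∪ C = {1, 6, 11, 12, 14, 16, 19, 20, 28}


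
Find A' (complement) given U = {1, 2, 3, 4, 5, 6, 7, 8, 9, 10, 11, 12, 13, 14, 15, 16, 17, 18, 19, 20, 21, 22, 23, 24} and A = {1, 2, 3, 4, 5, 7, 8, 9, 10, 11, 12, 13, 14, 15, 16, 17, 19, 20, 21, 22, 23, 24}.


Aᶜ = U \ A = elements in U but not in A
U = {1, 2, 3, 4, 5, 6, 7, 8, 9, 10, 11, 12, 13, 14, 15, 16, 17, 18, 19, 20, 21, 22, 23, 24}
A = {1, 2, 3, 4, 5, 7, 8, 9, 10, 11, 12, 13, 14, 15, 16, 17, 19, 20, 21, 22, 23, 24}
Aᶜ = {6, 18}

Aᶜ = {6, 18}


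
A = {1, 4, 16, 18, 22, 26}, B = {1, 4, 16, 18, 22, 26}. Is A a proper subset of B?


A ⊂ B requires: A ⊆ B AND A ≠ B.
A ⊆ B? Yes
A = B? Yes
A = B, so A is not a PROPER subset.

No, A is not a proper subset of B


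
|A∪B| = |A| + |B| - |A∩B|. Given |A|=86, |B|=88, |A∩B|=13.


|A ∪ B| = |A| + |B| - |A ∩ B|
= 86 + 88 - 13
= 161

|A ∪ B| = 161


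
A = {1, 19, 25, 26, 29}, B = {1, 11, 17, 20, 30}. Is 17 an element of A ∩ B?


A = {1, 19, 25, 26, 29}, B = {1, 11, 17, 20, 30}
A ∩ B = elements in both A and B
A ∩ B = {1}
Checking if 17 ∈ A ∩ B
17 is not in A ∩ B → False

17 ∉ A ∩ B


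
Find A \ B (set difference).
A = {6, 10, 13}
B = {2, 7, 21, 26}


A \ B = elements in A but not in B
A = {6, 10, 13}
B = {2, 7, 21, 26}
Remove from A any elements in B
A \ B = {6, 10, 13}

A \ B = {6, 10, 13}


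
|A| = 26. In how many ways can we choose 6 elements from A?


C(n,k) = n! / (k!(n-k)!)
C(26,6) = 26! / (6!20!)
= 230230

C(26,6) = 230230


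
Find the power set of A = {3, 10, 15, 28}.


|A| = 4, so |P(A)| = 2^4 = 16
Enumerate subsets by cardinality (0 to 4):
∅, {3}, {10}, {15}, {28}, {3, 10}, {3, 15}, {3, 28}, {10, 15}, {10, 28}, {15, 28}, {3, 10, 15}, {3, 10, 28}, {3, 15, 28}, {10, 15, 28}, {3, 10, 15, 28}

P(A) has 16 subsets: ∅, {3}, {10}, {15}, {28}, {3, 10}, {3, 15}, {3, 28}, {10, 15}, {10, 28}, {15, 28}, {3, 10, 15}, {3, 10, 28}, {3, 15, 28}, {10, 15, 28}, {3, 10, 15, 28}


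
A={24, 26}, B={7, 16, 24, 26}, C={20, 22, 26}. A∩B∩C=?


A ∩ B = {24, 26}
(A ∩ B) ∩ C = {26}

A ∩ B ∩ C = {26}


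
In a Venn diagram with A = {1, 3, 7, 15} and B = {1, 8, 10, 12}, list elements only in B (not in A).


A = {1, 3, 7, 15}
B = {1, 8, 10, 12}
Region: only in B (not in A)
Elements: {8, 10, 12}

Elements only in B (not in A): {8, 10, 12}


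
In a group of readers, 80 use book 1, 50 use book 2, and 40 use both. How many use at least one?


|A ∪ B| = |A| + |B| - |A ∩ B|
= 80 + 50 - 40
= 90

|A ∪ B| = 90


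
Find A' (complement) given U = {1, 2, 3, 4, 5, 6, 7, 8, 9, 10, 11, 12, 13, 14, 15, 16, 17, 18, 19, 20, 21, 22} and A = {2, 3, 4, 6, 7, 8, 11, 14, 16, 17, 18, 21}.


Aᶜ = U \ A = elements in U but not in A
U = {1, 2, 3, 4, 5, 6, 7, 8, 9, 10, 11, 12, 13, 14, 15, 16, 17, 18, 19, 20, 21, 22}
A = {2, 3, 4, 6, 7, 8, 11, 14, 16, 17, 18, 21}
Aᶜ = {1, 5, 9, 10, 12, 13, 15, 19, 20, 22}

Aᶜ = {1, 5, 9, 10, 12, 13, 15, 19, 20, 22}


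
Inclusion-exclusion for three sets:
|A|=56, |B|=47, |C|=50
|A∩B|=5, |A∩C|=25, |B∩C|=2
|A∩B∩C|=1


|A∪B∪C| = |A|+|B|+|C| - |A∩B|-|A∩C|-|B∩C| + |A∩B∩C|
= 56+47+50 - 5-25-2 + 1
= 153 - 32 + 1
= 122

|A ∪ B ∪ C| = 122


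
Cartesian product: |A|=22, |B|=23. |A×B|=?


|A × B| = |A| × |B|
= 22 × 23
= 506

|A × B| = 506


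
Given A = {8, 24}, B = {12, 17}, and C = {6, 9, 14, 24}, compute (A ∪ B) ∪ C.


A ∪ B = {8, 12, 17, 24}
(A ∪ B) ∪ C = {6, 8, 9, 12, 14, 17, 24}

A ∪ B ∪ C = {6, 8, 9, 12, 14, 17, 24}


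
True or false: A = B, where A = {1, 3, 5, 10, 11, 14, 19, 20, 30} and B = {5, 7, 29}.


Two sets are equal iff they have exactly the same elements.
A = {1, 3, 5, 10, 11, 14, 19, 20, 30}
B = {5, 7, 29}
Differences: {1, 3, 7, 10, 11, 14, 19, 20, 29, 30}
A ≠ B

No, A ≠ B


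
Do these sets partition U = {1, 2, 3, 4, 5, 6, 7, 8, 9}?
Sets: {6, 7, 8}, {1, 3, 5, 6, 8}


A partition requires: (1) non-empty parts, (2) pairwise disjoint, (3) union = U
Parts: {6, 7, 8}, {1, 3, 5, 6, 8}
Union of parts: {1, 3, 5, 6, 7, 8}
U = {1, 2, 3, 4, 5, 6, 7, 8, 9}
All non-empty? True
Pairwise disjoint? False
Covers U? False

No, not a valid partition


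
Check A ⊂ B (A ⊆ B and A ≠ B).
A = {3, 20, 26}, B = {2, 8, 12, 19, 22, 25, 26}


A ⊂ B requires: A ⊆ B AND A ≠ B.
A ⊆ B? No
A ⊄ B, so A is not a proper subset.

No, A is not a proper subset of B


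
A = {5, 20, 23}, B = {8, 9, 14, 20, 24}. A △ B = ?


A △ B = (A \ B) ∪ (B \ A) = elements in exactly one of A or B
A \ B = {5, 23}
B \ A = {8, 9, 14, 24}
A △ B = {5, 8, 9, 14, 23, 24}

A △ B = {5, 8, 9, 14, 23, 24}


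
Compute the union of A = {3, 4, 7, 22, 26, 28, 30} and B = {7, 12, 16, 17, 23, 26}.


A ∪ B = all elements in A or B (or both)
A = {3, 4, 7, 22, 26, 28, 30}
B = {7, 12, 16, 17, 23, 26}
A ∪ B = {3, 4, 7, 12, 16, 17, 22, 23, 26, 28, 30}

A ∪ B = {3, 4, 7, 12, 16, 17, 22, 23, 26, 28, 30}


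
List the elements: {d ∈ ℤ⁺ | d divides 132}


Checking each candidate:
Condition: positive divisors of 132
Result = {1, 2, 3, 4, 6, 11, 12, 22, 33, 44, 66, 132}

{1, 2, 3, 4, 6, 11, 12, 22, 33, 44, 66, 132}


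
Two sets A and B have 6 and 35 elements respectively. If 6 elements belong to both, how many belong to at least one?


|A ∪ B| = |A| + |B| - |A ∩ B|
= 6 + 35 - 6
= 35

|A ∪ B| = 35


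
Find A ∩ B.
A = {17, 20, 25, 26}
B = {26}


A ∩ B = elements in both A and B
A = {17, 20, 25, 26}
B = {26}
A ∩ B = {26}

A ∩ B = {26}


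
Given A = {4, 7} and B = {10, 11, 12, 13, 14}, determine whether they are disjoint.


Disjoint means A ∩ B = ∅.
A ∩ B = ∅
A ∩ B = ∅, so A and B are disjoint.

Yes, A and B are disjoint


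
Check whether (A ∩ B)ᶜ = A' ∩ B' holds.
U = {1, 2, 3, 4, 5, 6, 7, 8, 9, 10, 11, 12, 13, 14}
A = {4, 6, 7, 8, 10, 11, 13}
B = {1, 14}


LHS: A ∩ B = ∅
(A ∩ B)' = U \ (A ∩ B) = {1, 2, 3, 4, 5, 6, 7, 8, 9, 10, 11, 12, 13, 14}
A' = {1, 2, 3, 5, 9, 12, 14}, B' = {2, 3, 4, 5, 6, 7, 8, 9, 10, 11, 12, 13}
Claimed RHS: A' ∩ B' = {2, 3, 5, 9, 12}
Identity is INVALID: LHS = {1, 2, 3, 4, 5, 6, 7, 8, 9, 10, 11, 12, 13, 14} but the RHS claimed here equals {2, 3, 5, 9, 12}. The correct form is (A ∩ B)' = A' ∪ B'.

Identity is invalid: (A ∩ B)' = {1, 2, 3, 4, 5, 6, 7, 8, 9, 10, 11, 12, 13, 14} but A' ∩ B' = {2, 3, 5, 9, 12}. The correct De Morgan law is (A ∩ B)' = A' ∪ B'.


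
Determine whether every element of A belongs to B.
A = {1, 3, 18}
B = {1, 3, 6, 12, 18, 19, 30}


A ⊆ B means every element of A is in B.
All elements of A are in B.
So A ⊆ B.

Yes, A ⊆ B


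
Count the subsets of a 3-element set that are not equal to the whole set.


Total subsets = 2^n = 2^3 = 8
Proper subsets exclude the set itself: 2^n - 1
= 8 - 1
= 7

Number of proper subsets = 7


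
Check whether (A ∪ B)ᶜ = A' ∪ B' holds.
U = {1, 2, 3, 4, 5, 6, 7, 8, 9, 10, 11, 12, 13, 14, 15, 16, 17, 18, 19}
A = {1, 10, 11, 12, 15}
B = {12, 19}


LHS: A ∪ B = {1, 10, 11, 12, 15, 19}
(A ∪ B)' = U \ (A ∪ B) = {2, 3, 4, 5, 6, 7, 8, 9, 13, 14, 16, 17, 18}
A' = {2, 3, 4, 5, 6, 7, 8, 9, 13, 14, 16, 17, 18, 19}, B' = {1, 2, 3, 4, 5, 6, 7, 8, 9, 10, 11, 13, 14, 15, 16, 17, 18}
Claimed RHS: A' ∪ B' = {1, 2, 3, 4, 5, 6, 7, 8, 9, 10, 11, 13, 14, 15, 16, 17, 18, 19}
Identity is INVALID: LHS = {2, 3, 4, 5, 6, 7, 8, 9, 13, 14, 16, 17, 18} but the RHS claimed here equals {1, 2, 3, 4, 5, 6, 7, 8, 9, 10, 11, 13, 14, 15, 16, 17, 18, 19}. The correct form is (A ∪ B)' = A' ∩ B'.

Identity is invalid: (A ∪ B)' = {2, 3, 4, 5, 6, 7, 8, 9, 13, 14, 16, 17, 18} but A' ∪ B' = {1, 2, 3, 4, 5, 6, 7, 8, 9, 10, 11, 13, 14, 15, 16, 17, 18, 19}. The correct De Morgan law is (A ∪ B)' = A' ∩ B'.


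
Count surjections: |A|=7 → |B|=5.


n = |A| = 7, k = |B| = 5. Surjections via inclusion-exclusion:
S(n,k) = Σ(-1)^i × C(k,i) × (k-i)^n, i=0 to k
i=0: (-1)^0×C(5,0)×5^7 = 78125
i=1: (-1)^1×C(5,1)×4^7 = -81920
i=2: (-1)^2×C(5,2)×3^7 = 21870
i=3: (-1)^3×C(5,3)×2^7 = -1280
i=4: (-1)^4×C(5,4)×1^7 = 5
i=5: (-1)^5×C(5,5)×0^7 = 0
Total = 16800

Number of surjections = 16800


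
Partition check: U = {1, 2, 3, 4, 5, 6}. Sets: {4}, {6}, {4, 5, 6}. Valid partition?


A partition requires: (1) non-empty parts, (2) pairwise disjoint, (3) union = U
Parts: {4}, {6}, {4, 5, 6}
Union of parts: {4, 5, 6}
U = {1, 2, 3, 4, 5, 6}
All non-empty? True
Pairwise disjoint? False
Covers U? False

No, not a valid partition


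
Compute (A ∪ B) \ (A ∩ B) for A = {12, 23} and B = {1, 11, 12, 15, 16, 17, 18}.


A △ B = (A \ B) ∪ (B \ A) = elements in exactly one of A or B
A \ B = {23}
B \ A = {1, 11, 15, 16, 17, 18}
A △ B = {1, 11, 15, 16, 17, 18, 23}

A △ B = {1, 11, 15, 16, 17, 18, 23}


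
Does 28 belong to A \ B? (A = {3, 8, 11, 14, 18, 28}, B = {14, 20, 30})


A = {3, 8, 11, 14, 18, 28}, B = {14, 20, 30}
A \ B = elements in A but not in B
A \ B = {3, 8, 11, 18, 28}
Checking if 28 ∈ A \ B
28 is in A \ B → True

28 ∈ A \ B


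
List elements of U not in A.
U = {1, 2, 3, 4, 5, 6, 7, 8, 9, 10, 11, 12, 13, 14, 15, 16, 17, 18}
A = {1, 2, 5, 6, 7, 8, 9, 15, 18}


Aᶜ = U \ A = elements in U but not in A
U = {1, 2, 3, 4, 5, 6, 7, 8, 9, 10, 11, 12, 13, 14, 15, 16, 17, 18}
A = {1, 2, 5, 6, 7, 8, 9, 15, 18}
Aᶜ = {3, 4, 10, 11, 12, 13, 14, 16, 17}

Aᶜ = {3, 4, 10, 11, 12, 13, 14, 16, 17}


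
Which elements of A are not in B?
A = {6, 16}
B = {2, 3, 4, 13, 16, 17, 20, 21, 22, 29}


A \ B = elements in A but not in B
A = {6, 16}
B = {2, 3, 4, 13, 16, 17, 20, 21, 22, 29}
Remove from A any elements in B
A \ B = {6}

A \ B = {6}


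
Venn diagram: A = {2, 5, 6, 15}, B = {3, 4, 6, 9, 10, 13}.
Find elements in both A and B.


A = {2, 5, 6, 15}
B = {3, 4, 6, 9, 10, 13}
Region: in both A and B
Elements: {6}

Elements in both A and B: {6}


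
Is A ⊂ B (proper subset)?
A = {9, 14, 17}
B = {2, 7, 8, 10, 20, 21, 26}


A ⊂ B requires: A ⊆ B AND A ≠ B.
A ⊆ B? No
A ⊄ B, so A is not a proper subset.

No, A is not a proper subset of B


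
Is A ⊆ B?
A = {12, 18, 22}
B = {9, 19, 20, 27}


A ⊆ B means every element of A is in B.
Elements in A not in B: {12, 18, 22}
So A ⊄ B.

No, A ⊄ B


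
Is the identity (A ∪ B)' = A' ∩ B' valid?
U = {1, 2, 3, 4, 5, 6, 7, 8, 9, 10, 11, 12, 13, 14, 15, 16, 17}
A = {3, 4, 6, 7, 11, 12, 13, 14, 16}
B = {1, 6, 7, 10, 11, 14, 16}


LHS: A ∪ B = {1, 3, 4, 6, 7, 10, 11, 12, 13, 14, 16}
(A ∪ B)' = U \ (A ∪ B) = {2, 5, 8, 9, 15, 17}
A' = {1, 2, 5, 8, 9, 10, 15, 17}, B' = {2, 3, 4, 5, 8, 9, 12, 13, 15, 17}
Claimed RHS: A' ∩ B' = {2, 5, 8, 9, 15, 17}
Identity is VALID: LHS = RHS = {2, 5, 8, 9, 15, 17} ✓

Identity is valid. (A ∪ B)' = A' ∩ B' = {2, 5, 8, 9, 15, 17}


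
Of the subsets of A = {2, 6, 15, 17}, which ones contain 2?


A subset of A contains 2 iff the remaining 3 elements form any subset of A \ {2}.
Count: 2^(n-1) = 2^3 = 8
Subsets containing 2: {2}, {2, 6}, {2, 15}, {2, 17}, {2, 6, 15}, {2, 6, 17}, {2, 15, 17}, {2, 6, 15, 17}

Subsets containing 2 (8 total): {2}, {2, 6}, {2, 15}, {2, 17}, {2, 6, 15}, {2, 6, 17}, {2, 15, 17}, {2, 6, 15, 17}


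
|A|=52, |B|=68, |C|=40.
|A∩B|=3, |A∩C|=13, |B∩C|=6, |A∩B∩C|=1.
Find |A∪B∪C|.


|A∪B∪C| = |A|+|B|+|C| - |A∩B|-|A∩C|-|B∩C| + |A∩B∩C|
= 52+68+40 - 3-13-6 + 1
= 160 - 22 + 1
= 139

|A ∪ B ∪ C| = 139


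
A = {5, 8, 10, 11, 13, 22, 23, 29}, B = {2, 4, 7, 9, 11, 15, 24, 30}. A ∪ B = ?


A ∪ B = all elements in A or B (or both)
A = {5, 8, 10, 11, 13, 22, 23, 29}
B = {2, 4, 7, 9, 11, 15, 24, 30}
A ∪ B = {2, 4, 5, 7, 8, 9, 10, 11, 13, 15, 22, 23, 24, 29, 30}

A ∪ B = {2, 4, 5, 7, 8, 9, 10, 11, 13, 15, 22, 23, 24, 29, 30}


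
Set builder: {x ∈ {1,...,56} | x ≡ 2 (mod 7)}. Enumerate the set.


Checking each candidate:
Condition: x in {1,...,56} with x ≡ 2 (mod 7)
Result = {2, 9, 16, 23, 30, 37, 44, 51}

{2, 9, 16, 23, 30, 37, 44, 51}


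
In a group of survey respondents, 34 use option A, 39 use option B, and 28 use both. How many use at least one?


|A ∪ B| = |A| + |B| - |A ∩ B|
= 34 + 39 - 28
= 45

|A ∪ B| = 45


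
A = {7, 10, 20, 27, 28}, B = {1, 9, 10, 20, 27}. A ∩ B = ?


A ∩ B = elements in both A and B
A = {7, 10, 20, 27, 28}
B = {1, 9, 10, 20, 27}
A ∩ B = {10, 20, 27}

A ∩ B = {10, 20, 27}


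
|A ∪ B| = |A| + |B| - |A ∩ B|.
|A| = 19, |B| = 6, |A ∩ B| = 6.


|A ∪ B| = |A| + |B| - |A ∩ B|
= 19 + 6 - 6
= 19

|A ∪ B| = 19


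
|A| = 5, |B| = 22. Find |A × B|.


|A × B| = |A| × |B|
= 5 × 22
= 110

|A × B| = 110


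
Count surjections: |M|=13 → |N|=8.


n = |M| = 13, k = |N| = 8. Surjections via inclusion-exclusion:
S(n,k) = Σ(-1)^i × C(k,i) × (k-i)^n, i=0 to k
i=0: (-1)^0×C(8,0)×8^13 = 549755813888
i=1: (-1)^1×C(8,1)×7^13 = -775112083256
i=2: (-1)^2×C(8,2)×6^13 = 365699432448
i=3: (-1)^3×C(8,3)×5^13 = -68359375000
i=4: (-1)^4×C(8,4)×4^13 = 4697620480
i=5: (-1)^5×C(8,5)×3^13 = -89282088
i=6: (-1)^6×C(8,6)×2^13 = 229376
i=7: (-1)^7×C(8,7)×1^13 = -8
i=8: (-1)^8×C(8,8)×0^13 = 0
Total = 76592355840

Number of surjections = 76592355840


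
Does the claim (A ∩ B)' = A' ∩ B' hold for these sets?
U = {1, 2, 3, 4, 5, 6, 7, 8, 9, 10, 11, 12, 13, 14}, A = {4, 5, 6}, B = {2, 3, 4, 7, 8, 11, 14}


LHS: A ∩ B = {4}
(A ∩ B)' = U \ (A ∩ B) = {1, 2, 3, 5, 6, 7, 8, 9, 10, 11, 12, 13, 14}
A' = {1, 2, 3, 7, 8, 9, 10, 11, 12, 13, 14}, B' = {1, 5, 6, 9, 10, 12, 13}
Claimed RHS: A' ∩ B' = {1, 9, 10, 12, 13}
Identity is INVALID: LHS = {1, 2, 3, 5, 6, 7, 8, 9, 10, 11, 12, 13, 14} but the RHS claimed here equals {1, 9, 10, 12, 13}. The correct form is (A ∩ B)' = A' ∪ B'.

Identity is invalid: (A ∩ B)' = {1, 2, 3, 5, 6, 7, 8, 9, 10, 11, 12, 13, 14} but A' ∩ B' = {1, 9, 10, 12, 13}. The correct De Morgan law is (A ∩ B)' = A' ∪ B'.


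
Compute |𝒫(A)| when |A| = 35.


Number of subsets = 2^n
= 2^35
= 34359738368

|P(A)| = 34359738368


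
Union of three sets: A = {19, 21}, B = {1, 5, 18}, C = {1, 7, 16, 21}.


A ∪ B = {1, 5, 18, 19, 21}
(A ∪ B) ∪ C = {1, 5, 7, 16, 18, 19, 21}

A ∪ B ∪ C = {1, 5, 7, 16, 18, 19, 21}


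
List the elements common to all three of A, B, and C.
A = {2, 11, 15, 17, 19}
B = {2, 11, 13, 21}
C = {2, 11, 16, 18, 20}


A ∩ B = {2, 11}
(A ∩ B) ∩ C = {2, 11}

A ∩ B ∩ C = {2, 11}


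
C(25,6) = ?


C(n,k) = n! / (k!(n-k)!)
C(25,6) = 25! / (6!19!)
= 177100

C(25,6) = 177100


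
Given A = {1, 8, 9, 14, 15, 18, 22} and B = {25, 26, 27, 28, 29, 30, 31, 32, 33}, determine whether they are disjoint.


Disjoint means A ∩ B = ∅.
A ∩ B = ∅
A ∩ B = ∅, so A and B are disjoint.

Yes, A and B are disjoint


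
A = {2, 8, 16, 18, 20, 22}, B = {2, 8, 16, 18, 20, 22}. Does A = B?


Two sets are equal iff they have exactly the same elements.
A = {2, 8, 16, 18, 20, 22}
B = {2, 8, 16, 18, 20, 22}
Same elements → A = B

Yes, A = B


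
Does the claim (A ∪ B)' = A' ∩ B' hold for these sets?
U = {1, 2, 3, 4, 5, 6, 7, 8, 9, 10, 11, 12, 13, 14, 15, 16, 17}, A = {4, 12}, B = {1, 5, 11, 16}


LHS: A ∪ B = {1, 4, 5, 11, 12, 16}
(A ∪ B)' = U \ (A ∪ B) = {2, 3, 6, 7, 8, 9, 10, 13, 14, 15, 17}
A' = {1, 2, 3, 5, 6, 7, 8, 9, 10, 11, 13, 14, 15, 16, 17}, B' = {2, 3, 4, 6, 7, 8, 9, 10, 12, 13, 14, 15, 17}
Claimed RHS: A' ∩ B' = {2, 3, 6, 7, 8, 9, 10, 13, 14, 15, 17}
Identity is VALID: LHS = RHS = {2, 3, 6, 7, 8, 9, 10, 13, 14, 15, 17} ✓

Identity is valid. (A ∪ B)' = A' ∩ B' = {2, 3, 6, 7, 8, 9, 10, 13, 14, 15, 17}


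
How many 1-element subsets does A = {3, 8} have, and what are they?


|A| = 2, so A has C(2,1) = 2 subsets of size 1.
Enumerate by choosing 1 elements from A at a time:
{3}, {8}

1-element subsets (2 total): {3}, {8}


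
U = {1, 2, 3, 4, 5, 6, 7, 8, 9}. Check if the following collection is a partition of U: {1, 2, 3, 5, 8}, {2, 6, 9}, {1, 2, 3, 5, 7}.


A partition requires: (1) non-empty parts, (2) pairwise disjoint, (3) union = U
Parts: {1, 2, 3, 5, 8}, {2, 6, 9}, {1, 2, 3, 5, 7}
Union of parts: {1, 2, 3, 5, 6, 7, 8, 9}
U = {1, 2, 3, 4, 5, 6, 7, 8, 9}
All non-empty? True
Pairwise disjoint? False
Covers U? False

No, not a valid partition


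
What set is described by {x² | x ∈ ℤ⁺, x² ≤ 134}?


Checking each candidate:
Condition: positive perfect squares ≤ 134
Result = {1, 4, 9, 16, 25, 36, 49, 64, 81, 100, 121}

{1, 4, 9, 16, 25, 36, 49, 64, 81, 100, 121}


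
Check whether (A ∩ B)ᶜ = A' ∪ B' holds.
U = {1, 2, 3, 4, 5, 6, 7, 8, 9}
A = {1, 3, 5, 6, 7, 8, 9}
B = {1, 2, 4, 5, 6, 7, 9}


LHS: A ∩ B = {1, 5, 6, 7, 9}
(A ∩ B)' = U \ (A ∩ B) = {2, 3, 4, 8}
A' = {2, 4}, B' = {3, 8}
Claimed RHS: A' ∪ B' = {2, 3, 4, 8}
Identity is VALID: LHS = RHS = {2, 3, 4, 8} ✓

Identity is valid. (A ∩ B)' = A' ∪ B' = {2, 3, 4, 8}


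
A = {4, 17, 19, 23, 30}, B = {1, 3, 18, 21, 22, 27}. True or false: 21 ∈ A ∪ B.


A = {4, 17, 19, 23, 30}, B = {1, 3, 18, 21, 22, 27}
A ∪ B = all elements in A or B
A ∪ B = {1, 3, 4, 17, 18, 19, 21, 22, 23, 27, 30}
Checking if 21 ∈ A ∪ B
21 is in A ∪ B → True

21 ∈ A ∪ B


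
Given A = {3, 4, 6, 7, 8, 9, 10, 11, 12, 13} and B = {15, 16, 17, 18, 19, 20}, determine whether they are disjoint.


Disjoint means A ∩ B = ∅.
A ∩ B = ∅
A ∩ B = ∅, so A and B are disjoint.

Yes, A and B are disjoint


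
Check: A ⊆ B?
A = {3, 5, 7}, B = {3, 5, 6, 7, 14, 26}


A ⊆ B means every element of A is in B.
All elements of A are in B.
So A ⊆ B.

Yes, A ⊆ B


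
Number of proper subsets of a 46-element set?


Total subsets = 2^n = 2^46 = 70368744177664
Proper subsets exclude the set itself: 2^n - 1
= 70368744177664 - 1
= 70368744177663

Number of proper subsets = 70368744177663


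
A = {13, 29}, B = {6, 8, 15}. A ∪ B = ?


A ∪ B = all elements in A or B (or both)
A = {13, 29}
B = {6, 8, 15}
A ∪ B = {6, 8, 13, 15, 29}

A ∪ B = {6, 8, 13, 15, 29}


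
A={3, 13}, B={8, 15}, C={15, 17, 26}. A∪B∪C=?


A ∪ B = {3, 8, 13, 15}
(A ∪ B) ∪ C = {3, 8, 13, 15, 17, 26}

A ∪ B ∪ C = {3, 8, 13, 15, 17, 26}


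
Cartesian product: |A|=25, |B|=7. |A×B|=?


|A × B| = |A| × |B|
= 25 × 7
= 175

|A × B| = 175


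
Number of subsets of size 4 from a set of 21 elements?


C(n,k) = n! / (k!(n-k)!)
C(21,4) = 21! / (4!17!)
= 5985

C(21,4) = 5985


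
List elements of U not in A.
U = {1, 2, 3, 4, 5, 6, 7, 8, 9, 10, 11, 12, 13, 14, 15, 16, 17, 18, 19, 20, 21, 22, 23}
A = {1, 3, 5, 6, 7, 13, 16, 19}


Aᶜ = U \ A = elements in U but not in A
U = {1, 2, 3, 4, 5, 6, 7, 8, 9, 10, 11, 12, 13, 14, 15, 16, 17, 18, 19, 20, 21, 22, 23}
A = {1, 3, 5, 6, 7, 13, 16, 19}
Aᶜ = {2, 4, 8, 9, 10, 11, 12, 14, 15, 17, 18, 20, 21, 22, 23}

Aᶜ = {2, 4, 8, 9, 10, 11, 12, 14, 15, 17, 18, 20, 21, 22, 23}


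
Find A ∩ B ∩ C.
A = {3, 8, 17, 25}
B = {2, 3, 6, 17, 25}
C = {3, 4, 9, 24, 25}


A ∩ B = {3, 17, 25}
(A ∩ B) ∩ C = {3, 25}

A ∩ B ∩ C = {3, 25}


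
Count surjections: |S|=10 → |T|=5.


n = |S| = 10, k = |T| = 5. Surjections via inclusion-exclusion:
S(n,k) = Σ(-1)^i × C(k,i) × (k-i)^n, i=0 to k
i=0: (-1)^0×C(5,0)×5^10 = 9765625
i=1: (-1)^1×C(5,1)×4^10 = -5242880
i=2: (-1)^2×C(5,2)×3^10 = 590490
i=3: (-1)^3×C(5,3)×2^10 = -10240
i=4: (-1)^4×C(5,4)×1^10 = 5
i=5: (-1)^5×C(5,5)×0^10 = 0
Total = 5103000

Number of surjections = 5103000


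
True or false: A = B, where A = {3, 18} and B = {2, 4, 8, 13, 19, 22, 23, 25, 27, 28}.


Two sets are equal iff they have exactly the same elements.
A = {3, 18}
B = {2, 4, 8, 13, 19, 22, 23, 25, 27, 28}
Differences: {2, 3, 4, 8, 13, 18, 19, 22, 23, 25, 27, 28}
A ≠ B

No, A ≠ B


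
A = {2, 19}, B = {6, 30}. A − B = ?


A \ B = elements in A but not in B
A = {2, 19}
B = {6, 30}
Remove from A any elements in B
A \ B = {2, 19}

A \ B = {2, 19}


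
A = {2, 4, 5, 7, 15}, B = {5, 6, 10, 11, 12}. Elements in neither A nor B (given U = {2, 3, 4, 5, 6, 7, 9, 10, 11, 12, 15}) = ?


A = {2, 4, 5, 7, 15}
B = {5, 6, 10, 11, 12}
Region: in neither A nor B (given U = {2, 3, 4, 5, 6, 7, 9, 10, 11, 12, 15})
Elements: {3, 9}

Elements in neither A nor B (given U = {2, 3, 4, 5, 6, 7, 9, 10, 11, 12, 15}): {3, 9}


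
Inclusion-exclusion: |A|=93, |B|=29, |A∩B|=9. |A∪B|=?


|A ∪ B| = |A| + |B| - |A ∩ B|
= 93 + 29 - 9
= 113

|A ∪ B| = 113


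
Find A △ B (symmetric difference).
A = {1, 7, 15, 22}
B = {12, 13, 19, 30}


A △ B = (A \ B) ∪ (B \ A) = elements in exactly one of A or B
A \ B = {1, 7, 15, 22}
B \ A = {12, 13, 19, 30}
A △ B = {1, 7, 12, 13, 15, 19, 22, 30}

A △ B = {1, 7, 12, 13, 15, 19, 22, 30}


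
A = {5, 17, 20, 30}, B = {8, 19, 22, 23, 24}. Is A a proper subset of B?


A ⊂ B requires: A ⊆ B AND A ≠ B.
A ⊆ B? No
A ⊄ B, so A is not a proper subset.

No, A is not a proper subset of B


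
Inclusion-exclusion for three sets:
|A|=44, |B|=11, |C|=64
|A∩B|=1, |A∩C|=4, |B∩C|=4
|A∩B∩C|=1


|A∪B∪C| = |A|+|B|+|C| - |A∩B|-|A∩C|-|B∩C| + |A∩B∩C|
= 44+11+64 - 1-4-4 + 1
= 119 - 9 + 1
= 111

|A ∪ B ∪ C| = 111


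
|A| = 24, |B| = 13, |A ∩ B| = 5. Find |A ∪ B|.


|A ∪ B| = |A| + |B| - |A ∩ B|
= 24 + 13 - 5
= 32

|A ∪ B| = 32


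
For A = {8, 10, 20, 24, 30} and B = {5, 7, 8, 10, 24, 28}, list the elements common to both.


A ∩ B = elements in both A and B
A = {8, 10, 20, 24, 30}
B = {5, 7, 8, 10, 24, 28}
A ∩ B = {8, 10, 24}

A ∩ B = {8, 10, 24}


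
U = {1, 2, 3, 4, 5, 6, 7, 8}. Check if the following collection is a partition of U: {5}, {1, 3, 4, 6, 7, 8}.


A partition requires: (1) non-empty parts, (2) pairwise disjoint, (3) union = U
Parts: {5}, {1, 3, 4, 6, 7, 8}
Union of parts: {1, 3, 4, 5, 6, 7, 8}
U = {1, 2, 3, 4, 5, 6, 7, 8}
All non-empty? True
Pairwise disjoint? True
Covers U? False

No, not a valid partition


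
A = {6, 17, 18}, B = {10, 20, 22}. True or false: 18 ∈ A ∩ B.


A = {6, 17, 18}, B = {10, 20, 22}
A ∩ B = elements in both A and B
A ∩ B = ∅
Checking if 18 ∈ A ∩ B
18 is not in A ∩ B → False

18 ∉ A ∩ B


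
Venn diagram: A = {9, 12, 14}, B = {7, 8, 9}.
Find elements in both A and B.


A = {9, 12, 14}
B = {7, 8, 9}
Region: in both A and B
Elements: {9}

Elements in both A and B: {9}


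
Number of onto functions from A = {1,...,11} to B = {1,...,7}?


n = |A| = 11, k = |B| = 7. Surjections via inclusion-exclusion:
S(n,k) = Σ(-1)^i × C(k,i) × (k-i)^n, i=0 to k
i=0: (-1)^0×C(7,0)×7^11 = 1977326743
i=1: (-1)^1×C(7,1)×6^11 = -2539579392
i=2: (-1)^2×C(7,2)×5^11 = 1025390625
i=3: (-1)^3×C(7,3)×4^11 = -146800640
i=4: (-1)^4×C(7,4)×3^11 = 6200145
i=5: (-1)^5×C(7,5)×2^11 = -43008
i=6: (-1)^6×C(7,6)×1^11 = 7
i=7: (-1)^7×C(7,7)×0^11 = 0
Total = 322494480

Number of surjections = 322494480


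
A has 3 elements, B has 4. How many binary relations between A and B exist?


A relation from A to B is any subset of A × B.
|A × B| = 3 × 4 = 12
# relations = 2^|A × B| = 2^12 = 4096

Number of relations = 4096


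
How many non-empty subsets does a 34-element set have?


Total subsets = 2^n = 2^34 = 17179869184
Non-empty subsets exclude the empty set: 2^n - 1
= 17179869184 - 1
= 17179869183

Number of non-empty subsets = 17179869183


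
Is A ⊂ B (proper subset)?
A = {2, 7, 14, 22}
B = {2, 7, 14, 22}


A ⊂ B requires: A ⊆ B AND A ≠ B.
A ⊆ B? Yes
A = B? Yes
A = B, so A is not a PROPER subset.

No, A is not a proper subset of B


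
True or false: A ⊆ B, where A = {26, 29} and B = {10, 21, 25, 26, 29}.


A ⊆ B means every element of A is in B.
All elements of A are in B.
So A ⊆ B.

Yes, A ⊆ B


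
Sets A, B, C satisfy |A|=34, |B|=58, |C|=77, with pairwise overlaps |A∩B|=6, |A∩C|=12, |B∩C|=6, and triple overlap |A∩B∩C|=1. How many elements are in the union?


|A∪B∪C| = |A|+|B|+|C| - |A∩B|-|A∩C|-|B∩C| + |A∩B∩C|
= 34+58+77 - 6-12-6 + 1
= 169 - 24 + 1
= 146

|A ∪ B ∪ C| = 146


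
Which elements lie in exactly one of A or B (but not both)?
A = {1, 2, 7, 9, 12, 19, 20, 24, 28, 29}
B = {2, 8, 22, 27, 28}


A △ B = (A \ B) ∪ (B \ A) = elements in exactly one of A or B
A \ B = {1, 7, 9, 12, 19, 20, 24, 29}
B \ A = {8, 22, 27}
A △ B = {1, 7, 8, 9, 12, 19, 20, 22, 24, 27, 29}

A △ B = {1, 7, 8, 9, 12, 19, 20, 22, 24, 27, 29}


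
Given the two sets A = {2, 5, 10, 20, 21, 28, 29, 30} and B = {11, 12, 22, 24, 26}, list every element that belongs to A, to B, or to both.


A ∪ B = all elements in A or B (or both)
A = {2, 5, 10, 20, 21, 28, 29, 30}
B = {11, 12, 22, 24, 26}
A ∪ B = {2, 5, 10, 11, 12, 20, 21, 22, 24, 26, 28, 29, 30}

A ∪ B = {2, 5, 10, 11, 12, 20, 21, 22, 24, 26, 28, 29, 30}


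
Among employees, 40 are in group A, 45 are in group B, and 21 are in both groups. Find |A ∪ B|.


|A ∪ B| = |A| + |B| - |A ∩ B|
= 40 + 45 - 21
= 64

|A ∪ B| = 64


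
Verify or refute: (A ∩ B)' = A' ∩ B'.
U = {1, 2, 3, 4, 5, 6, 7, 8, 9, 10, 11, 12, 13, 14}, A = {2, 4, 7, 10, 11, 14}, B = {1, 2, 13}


LHS: A ∩ B = {2}
(A ∩ B)' = U \ (A ∩ B) = {1, 3, 4, 5, 6, 7, 8, 9, 10, 11, 12, 13, 14}
A' = {1, 3, 5, 6, 8, 9, 12, 13}, B' = {3, 4, 5, 6, 7, 8, 9, 10, 11, 12, 14}
Claimed RHS: A' ∩ B' = {3, 5, 6, 8, 9, 12}
Identity is INVALID: LHS = {1, 3, 4, 5, 6, 7, 8, 9, 10, 11, 12, 13, 14} but the RHS claimed here equals {3, 5, 6, 8, 9, 12}. The correct form is (A ∩ B)' = A' ∪ B'.

Identity is invalid: (A ∩ B)' = {1, 3, 4, 5, 6, 7, 8, 9, 10, 11, 12, 13, 14} but A' ∩ B' = {3, 5, 6, 8, 9, 12}. The correct De Morgan law is (A ∩ B)' = A' ∪ B'.


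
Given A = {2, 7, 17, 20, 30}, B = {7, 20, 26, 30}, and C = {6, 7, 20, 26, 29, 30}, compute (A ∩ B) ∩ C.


A ∩ B = {7, 20, 30}
(A ∩ B) ∩ C = {7, 20, 30}

A ∩ B ∩ C = {7, 20, 30}


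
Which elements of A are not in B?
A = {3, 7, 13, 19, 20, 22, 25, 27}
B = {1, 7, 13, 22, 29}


A \ B = elements in A but not in B
A = {3, 7, 13, 19, 20, 22, 25, 27}
B = {1, 7, 13, 22, 29}
Remove from A any elements in B
A \ B = {3, 19, 20, 25, 27}

A \ B = {3, 19, 20, 25, 27}


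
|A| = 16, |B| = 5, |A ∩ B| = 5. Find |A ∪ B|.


|A ∪ B| = |A| + |B| - |A ∩ B|
= 16 + 5 - 5
= 16

|A ∪ B| = 16


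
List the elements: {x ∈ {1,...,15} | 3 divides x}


Checking each candidate:
Condition: multiples of 3 in {1,...,15}
Result = {3, 6, 9, 12, 15}

{3, 6, 9, 12, 15}


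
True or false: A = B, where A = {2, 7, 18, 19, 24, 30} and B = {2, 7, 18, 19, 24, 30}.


Two sets are equal iff they have exactly the same elements.
A = {2, 7, 18, 19, 24, 30}
B = {2, 7, 18, 19, 24, 30}
Same elements → A = B

Yes, A = B


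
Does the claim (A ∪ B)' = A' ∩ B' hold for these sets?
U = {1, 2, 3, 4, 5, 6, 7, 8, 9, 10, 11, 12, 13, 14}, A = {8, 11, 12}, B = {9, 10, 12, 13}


LHS: A ∪ B = {8, 9, 10, 11, 12, 13}
(A ∪ B)' = U \ (A ∪ B) = {1, 2, 3, 4, 5, 6, 7, 14}
A' = {1, 2, 3, 4, 5, 6, 7, 9, 10, 13, 14}, B' = {1, 2, 3, 4, 5, 6, 7, 8, 11, 14}
Claimed RHS: A' ∩ B' = {1, 2, 3, 4, 5, 6, 7, 14}
Identity is VALID: LHS = RHS = {1, 2, 3, 4, 5, 6, 7, 14} ✓

Identity is valid. (A ∪ B)' = A' ∩ B' = {1, 2, 3, 4, 5, 6, 7, 14}


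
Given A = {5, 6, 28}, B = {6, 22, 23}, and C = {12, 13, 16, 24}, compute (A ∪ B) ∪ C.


A ∪ B = {5, 6, 22, 23, 28}
(A ∪ B) ∪ C = {5, 6, 12, 13, 16, 22, 23, 24, 28}

A ∪ B ∪ C = {5, 6, 12, 13, 16, 22, 23, 24, 28}


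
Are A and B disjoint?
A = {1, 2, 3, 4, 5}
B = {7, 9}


Disjoint means A ∩ B = ∅.
A ∩ B = ∅
A ∩ B = ∅, so A and B are disjoint.

Yes, A and B are disjoint


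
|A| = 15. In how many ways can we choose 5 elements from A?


C(n,k) = n! / (k!(n-k)!)
C(15,5) = 15! / (5!10!)
= 3003

C(15,5) = 3003


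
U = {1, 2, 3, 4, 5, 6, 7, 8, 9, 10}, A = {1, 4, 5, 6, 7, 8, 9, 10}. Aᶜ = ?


Aᶜ = U \ A = elements in U but not in A
U = {1, 2, 3, 4, 5, 6, 7, 8, 9, 10}
A = {1, 4, 5, 6, 7, 8, 9, 10}
Aᶜ = {2, 3}

Aᶜ = {2, 3}


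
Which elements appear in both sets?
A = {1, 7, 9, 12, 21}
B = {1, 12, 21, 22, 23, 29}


A ∩ B = elements in both A and B
A = {1, 7, 9, 12, 21}
B = {1, 12, 21, 22, 23, 29}
A ∩ B = {1, 12, 21}

A ∩ B = {1, 12, 21}


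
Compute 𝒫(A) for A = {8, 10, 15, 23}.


|A| = 4, so |P(A)| = 2^4 = 16
Enumerate subsets by cardinality (0 to 4):
∅, {8}, {10}, {15}, {23}, {8, 10}, {8, 15}, {8, 23}, {10, 15}, {10, 23}, {15, 23}, {8, 10, 15}, {8, 10, 23}, {8, 15, 23}, {10, 15, 23}, {8, 10, 15, 23}

P(A) has 16 subsets: ∅, {8}, {10}, {15}, {23}, {8, 10}, {8, 15}, {8, 23}, {10, 15}, {10, 23}, {15, 23}, {8, 10, 15}, {8, 10, 23}, {8, 15, 23}, {10, 15, 23}, {8, 10, 15, 23}


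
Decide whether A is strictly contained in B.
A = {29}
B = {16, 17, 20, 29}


A ⊂ B requires: A ⊆ B AND A ≠ B.
A ⊆ B? Yes
A = B? No
A ⊂ B: Yes (A is a proper subset of B)

Yes, A ⊂ B


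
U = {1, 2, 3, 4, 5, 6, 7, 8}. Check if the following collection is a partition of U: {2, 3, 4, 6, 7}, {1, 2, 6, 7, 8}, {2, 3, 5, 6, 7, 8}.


A partition requires: (1) non-empty parts, (2) pairwise disjoint, (3) union = U
Parts: {2, 3, 4, 6, 7}, {1, 2, 6, 7, 8}, {2, 3, 5, 6, 7, 8}
Union of parts: {1, 2, 3, 4, 5, 6, 7, 8}
U = {1, 2, 3, 4, 5, 6, 7, 8}
All non-empty? True
Pairwise disjoint? False
Covers U? True

No, not a valid partition


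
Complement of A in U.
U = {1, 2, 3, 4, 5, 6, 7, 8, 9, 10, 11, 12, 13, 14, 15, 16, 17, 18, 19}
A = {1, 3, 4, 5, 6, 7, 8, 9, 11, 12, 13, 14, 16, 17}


Aᶜ = U \ A = elements in U but not in A
U = {1, 2, 3, 4, 5, 6, 7, 8, 9, 10, 11, 12, 13, 14, 15, 16, 17, 18, 19}
A = {1, 3, 4, 5, 6, 7, 8, 9, 11, 12, 13, 14, 16, 17}
Aᶜ = {2, 10, 15, 18, 19}

Aᶜ = {2, 10, 15, 18, 19}


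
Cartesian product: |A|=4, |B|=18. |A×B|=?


|A × B| = |A| × |B|
= 4 × 18
= 72

|A × B| = 72


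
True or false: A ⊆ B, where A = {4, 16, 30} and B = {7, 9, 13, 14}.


A ⊆ B means every element of A is in B.
Elements in A not in B: {4, 16, 30}
So A ⊄ B.

No, A ⊄ B


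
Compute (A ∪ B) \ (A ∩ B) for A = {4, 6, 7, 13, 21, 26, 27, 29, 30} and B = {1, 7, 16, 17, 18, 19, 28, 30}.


A △ B = (A \ B) ∪ (B \ A) = elements in exactly one of A or B
A \ B = {4, 6, 13, 21, 26, 27, 29}
B \ A = {1, 16, 17, 18, 19, 28}
A △ B = {1, 4, 6, 13, 16, 17, 18, 19, 21, 26, 27, 28, 29}

A △ B = {1, 4, 6, 13, 16, 17, 18, 19, 21, 26, 27, 28, 29}


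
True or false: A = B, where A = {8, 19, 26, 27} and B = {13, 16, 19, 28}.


Two sets are equal iff they have exactly the same elements.
A = {8, 19, 26, 27}
B = {13, 16, 19, 28}
Differences: {8, 13, 16, 26, 27, 28}
A ≠ B

No, A ≠ B


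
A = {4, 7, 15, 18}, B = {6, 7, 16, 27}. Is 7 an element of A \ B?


A = {4, 7, 15, 18}, B = {6, 7, 16, 27}
A \ B = elements in A but not in B
A \ B = {4, 15, 18}
Checking if 7 ∈ A \ B
7 is not in A \ B → False

7 ∉ A \ B


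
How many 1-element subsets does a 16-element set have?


C(n,k) = n! / (k!(n-k)!)
C(16,1) = 16! / (1!15!)
= 16

C(16,1) = 16


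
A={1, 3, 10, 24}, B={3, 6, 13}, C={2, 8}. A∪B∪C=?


A ∪ B = {1, 3, 6, 10, 13, 24}
(A ∪ B) ∪ C = {1, 2, 3, 6, 8, 10, 13, 24}

A ∪ B ∪ C = {1, 2, 3, 6, 8, 10, 13, 24}


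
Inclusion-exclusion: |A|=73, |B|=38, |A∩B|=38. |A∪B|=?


|A ∪ B| = |A| + |B| - |A ∩ B|
= 73 + 38 - 38
= 73

|A ∪ B| = 73


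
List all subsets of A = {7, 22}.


|A| = 2, so |P(A)| = 2^2 = 4
Enumerate subsets by cardinality (0 to 2):
∅, {7}, {22}, {7, 22}

P(A) has 4 subsets: ∅, {7}, {22}, {7, 22}


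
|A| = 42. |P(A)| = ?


Number of subsets = 2^n
= 2^42
= 4398046511104

|P(A)| = 4398046511104


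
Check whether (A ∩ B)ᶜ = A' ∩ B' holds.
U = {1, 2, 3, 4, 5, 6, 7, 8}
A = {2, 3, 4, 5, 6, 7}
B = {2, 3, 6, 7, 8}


LHS: A ∩ B = {2, 3, 6, 7}
(A ∩ B)' = U \ (A ∩ B) = {1, 4, 5, 8}
A' = {1, 8}, B' = {1, 4, 5}
Claimed RHS: A' ∩ B' = {1}
Identity is INVALID: LHS = {1, 4, 5, 8} but the RHS claimed here equals {1}. The correct form is (A ∩ B)' = A' ∪ B'.

Identity is invalid: (A ∩ B)' = {1, 4, 5, 8} but A' ∩ B' = {1}. The correct De Morgan law is (A ∩ B)' = A' ∪ B'.


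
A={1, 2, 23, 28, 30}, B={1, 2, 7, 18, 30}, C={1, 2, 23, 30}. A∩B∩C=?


A ∩ B = {1, 2, 30}
(A ∩ B) ∩ C = {1, 2, 30}

A ∩ B ∩ C = {1, 2, 30}


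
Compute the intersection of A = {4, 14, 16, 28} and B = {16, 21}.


A ∩ B = elements in both A and B
A = {4, 14, 16, 28}
B = {16, 21}
A ∩ B = {16}

A ∩ B = {16}


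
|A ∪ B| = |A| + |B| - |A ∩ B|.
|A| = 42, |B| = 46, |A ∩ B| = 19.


|A ∪ B| = |A| + |B| - |A ∩ B|
= 42 + 46 - 19
= 69

|A ∪ B| = 69


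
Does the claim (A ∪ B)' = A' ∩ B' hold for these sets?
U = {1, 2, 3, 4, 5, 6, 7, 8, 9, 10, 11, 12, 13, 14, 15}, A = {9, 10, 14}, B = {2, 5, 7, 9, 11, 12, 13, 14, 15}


LHS: A ∪ B = {2, 5, 7, 9, 10, 11, 12, 13, 14, 15}
(A ∪ B)' = U \ (A ∪ B) = {1, 3, 4, 6, 8}
A' = {1, 2, 3, 4, 5, 6, 7, 8, 11, 12, 13, 15}, B' = {1, 3, 4, 6, 8, 10}
Claimed RHS: A' ∩ B' = {1, 3, 4, 6, 8}
Identity is VALID: LHS = RHS = {1, 3, 4, 6, 8} ✓

Identity is valid. (A ∪ B)' = A' ∩ B' = {1, 3, 4, 6, 8}


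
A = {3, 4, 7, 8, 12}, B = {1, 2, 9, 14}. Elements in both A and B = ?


A = {3, 4, 7, 8, 12}
B = {1, 2, 9, 14}
Region: in both A and B
Elements: ∅

Elements in both A and B: ∅


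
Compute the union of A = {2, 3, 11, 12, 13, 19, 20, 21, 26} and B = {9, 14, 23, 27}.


A ∪ B = all elements in A or B (or both)
A = {2, 3, 11, 12, 13, 19, 20, 21, 26}
B = {9, 14, 23, 27}
A ∪ B = {2, 3, 9, 11, 12, 13, 14, 19, 20, 21, 23, 26, 27}

A ∪ B = {2, 3, 9, 11, 12, 13, 14, 19, 20, 21, 23, 26, 27}


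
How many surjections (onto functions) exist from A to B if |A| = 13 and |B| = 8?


n = |A| = 13, k = |B| = 8. Surjections via inclusion-exclusion:
S(n,k) = Σ(-1)^i × C(k,i) × (k-i)^n, i=0 to k
i=0: (-1)^0×C(8,0)×8^13 = 549755813888
i=1: (-1)^1×C(8,1)×7^13 = -775112083256
i=2: (-1)^2×C(8,2)×6^13 = 365699432448
i=3: (-1)^3×C(8,3)×5^13 = -68359375000
i=4: (-1)^4×C(8,4)×4^13 = 4697620480
i=5: (-1)^5×C(8,5)×3^13 = -89282088
i=6: (-1)^6×C(8,6)×2^13 = 229376
i=7: (-1)^7×C(8,7)×1^13 = -8
i=8: (-1)^8×C(8,8)×0^13 = 0
Total = 76592355840

Number of surjections = 76592355840
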